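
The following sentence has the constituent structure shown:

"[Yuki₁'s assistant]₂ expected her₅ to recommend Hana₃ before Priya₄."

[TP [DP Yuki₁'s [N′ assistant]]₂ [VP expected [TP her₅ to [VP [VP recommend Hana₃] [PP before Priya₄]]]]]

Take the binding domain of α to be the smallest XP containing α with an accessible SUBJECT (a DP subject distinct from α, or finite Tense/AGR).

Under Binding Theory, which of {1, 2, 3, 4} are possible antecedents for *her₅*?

*her* is a pronoun, so Principle B applies: it must be free in its binding domain.
Binding domain of *her₅*: the matrix TP, whose subject is [Yuki₁'s assistant]₂.
*Yuki₁* and the pronoun do not c-command one another → neither Principle B nor Principle C is at stake; coindexation permitted.
*[Yuki₁'s assistant]₂* c-commands the pronoun within its binding domain → coindexation would violate Principle B.
*Hana₃*: the pronoun c-commands this R-expression → coindexation would violate Principle C on *Hana₃*.
*Priya₄*: the pronoun c-commands this R-expression → coindexation would violate Principle C on *Priya₄*.

{1}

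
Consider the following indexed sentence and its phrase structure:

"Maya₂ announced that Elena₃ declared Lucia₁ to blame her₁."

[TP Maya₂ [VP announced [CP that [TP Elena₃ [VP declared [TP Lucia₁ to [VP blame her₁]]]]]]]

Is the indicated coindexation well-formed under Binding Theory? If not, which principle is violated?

Principle B

The two coindexed NPs are *Lucia₁* and *her₁*.
*her₁* is a pronoun. Its binding domain is the embedded TP, whose subject is Lucia₁.
*Lucia₁* c-commands it within that domain and carries the same index.
The pronoun is locally bound → Principle B violation.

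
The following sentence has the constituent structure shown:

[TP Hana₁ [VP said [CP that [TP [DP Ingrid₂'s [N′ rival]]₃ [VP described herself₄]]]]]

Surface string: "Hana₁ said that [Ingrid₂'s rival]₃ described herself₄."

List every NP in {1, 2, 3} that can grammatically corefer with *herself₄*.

*herself* is an anaphor, so Principle A applies: it must be bound in its binding domain.
Binding domain of *herself₄*: the embedded TP, whose subject is [Ingrid₂'s rival]₃.
*Hana₁* c-commands the anaphor but is outside its binding domain → cannot satisfy Principle A.
*Ingrid₂* does not c-command the anaphor → cannot bind it.
*[Ingrid₂'s rival]₃* c-commands the anaphor within its binding domain → licit binder.

{3}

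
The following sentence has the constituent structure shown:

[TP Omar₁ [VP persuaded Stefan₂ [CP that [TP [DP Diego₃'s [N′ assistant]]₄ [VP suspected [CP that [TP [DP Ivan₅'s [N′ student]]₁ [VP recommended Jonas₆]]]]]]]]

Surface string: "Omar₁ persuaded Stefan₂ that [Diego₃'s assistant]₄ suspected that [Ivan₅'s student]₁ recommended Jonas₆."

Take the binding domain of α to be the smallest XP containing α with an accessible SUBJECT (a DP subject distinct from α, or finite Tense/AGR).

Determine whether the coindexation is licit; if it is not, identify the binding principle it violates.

The two coindexed NPs are *[Ivan₅'s student]₁* and *Omar₁*.
*[Ivan₅'s student]₁* is an R-expression. Principle C requires it to be free everywhere.
*Omar₁* c-commands it and carries the same index.
The R-expression is bound → Principle C violation.

Principle C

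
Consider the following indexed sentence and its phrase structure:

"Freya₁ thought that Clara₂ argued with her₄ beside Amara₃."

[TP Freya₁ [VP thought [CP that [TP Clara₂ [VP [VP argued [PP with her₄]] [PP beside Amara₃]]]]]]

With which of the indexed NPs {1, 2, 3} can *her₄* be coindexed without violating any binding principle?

{1, 3}

*her* is a pronoun, so Principle B applies: it must be free in its binding domain.
Binding domain of *her₄*: the embedded TP, whose subject is Clara₂.
*Freya₁* c-commands the pronoun but from outside its binding domain, and is not c-commanded by it → coindexation permitted.
*Clara₂* c-commands the pronoun within its binding domain → coindexation would violate Principle B.
*Amara₃* and the pronoun do not c-command one another → neither Principle B nor Principle C is at stake; coindexation permitted.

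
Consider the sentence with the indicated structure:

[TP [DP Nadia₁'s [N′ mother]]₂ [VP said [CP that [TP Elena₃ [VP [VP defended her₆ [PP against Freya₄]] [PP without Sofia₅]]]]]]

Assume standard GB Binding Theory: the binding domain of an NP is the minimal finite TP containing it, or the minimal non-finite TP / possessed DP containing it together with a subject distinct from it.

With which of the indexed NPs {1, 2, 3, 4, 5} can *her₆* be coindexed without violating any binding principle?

{1, 2, 5}

*her* is a pronoun, so Principle B applies: it must be free in its binding domain.
Binding domain of *her₆*: the embedded TP, whose subject is Elena₃.
*Nadia₁* and the pronoun do not c-command one another → neither Principle B nor Principle C is at stake; coindexation permitted.
*[Nadia₁'s mother]₂* c-commands the pronoun but from outside its binding domain, and is not c-commanded by it → coindexation permitted.
*Elena₃* c-commands the pronoun within its binding domain → coindexation would violate Principle B.
*Freya₄*: the pronoun c-commands this R-expression → coindexation would violate Principle C on *Freya₄*.
*Sofia₅* and the pronoun do not c-command one another → neither Principle B nor Principle C is at stake; coindexation permitted.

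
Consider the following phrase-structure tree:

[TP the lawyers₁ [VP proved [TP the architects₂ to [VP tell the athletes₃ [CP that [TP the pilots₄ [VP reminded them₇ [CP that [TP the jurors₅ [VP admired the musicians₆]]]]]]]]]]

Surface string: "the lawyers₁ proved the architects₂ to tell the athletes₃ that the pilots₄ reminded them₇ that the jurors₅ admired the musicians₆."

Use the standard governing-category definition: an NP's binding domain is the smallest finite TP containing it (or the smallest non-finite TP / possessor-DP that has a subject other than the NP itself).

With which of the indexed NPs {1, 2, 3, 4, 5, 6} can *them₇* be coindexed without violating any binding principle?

{1, 2, 3}

*them* is a pronoun, so Principle B applies: it must be free in its binding domain.
Binding domain of *them₇*: the embedded TP, whose subject is the pilots₄.
*the lawyers₁* c-commands the pronoun but from outside its binding domain, and is not c-commanded by it → coindexation permitted.
*the architects₂* c-commands the pronoun but from outside its binding domain, and is not c-commanded by it → coindexation permitted.
*the athletes₃* c-commands the pronoun but from outside its binding domain, and is not c-commanded by it → coindexation permitted.
*the pilots₄* c-commands the pronoun within its binding domain → coindexation would violate Principle B.
*the jurors₅*: the pronoun c-commands this R-expression → coindexation would violate Principle C on *the jurors₅*.
*the musicians₆*: the pronoun c-commands this R-expression → coindexation would violate Principle C on *the musicians₆*.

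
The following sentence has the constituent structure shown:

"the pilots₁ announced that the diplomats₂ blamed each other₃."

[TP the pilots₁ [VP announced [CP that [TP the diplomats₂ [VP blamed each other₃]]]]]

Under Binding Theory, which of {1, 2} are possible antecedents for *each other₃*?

{2}

*each other* is an anaphor, so Principle A applies: it must be bound in its binding domain.
Binding domain of *each other₃*: the embedded TP, whose subject is the diplomats₂.
*the pilots₁* c-commands the anaphor but is outside its binding domain → cannot satisfy Principle A.
*the diplomats₂* c-commands the anaphor within its binding domain → licit binder.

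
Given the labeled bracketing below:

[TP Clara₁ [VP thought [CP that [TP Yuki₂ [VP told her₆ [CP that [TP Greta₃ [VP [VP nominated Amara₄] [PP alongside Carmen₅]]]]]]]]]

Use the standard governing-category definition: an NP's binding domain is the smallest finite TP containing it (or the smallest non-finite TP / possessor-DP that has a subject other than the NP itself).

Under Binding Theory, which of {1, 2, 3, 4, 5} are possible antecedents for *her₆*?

*her* is a pronoun, so Principle B applies: it must be free in its binding domain.
Binding domain of *her₆*: the embedded TP, whose subject is Yuki₂.
*Clara₁* c-commands the pronoun but from outside its binding domain, and is not c-commanded by it → coindexation permitted.
*Yuki₂* c-commands the pronoun within its binding domain → coindexation would violate Principle B.
*Greta₃*: the pronoun c-commands this R-expression → coindexation would violate Principle C on *Greta₃*.
*Amara₄*: the pronoun c-commands this R-expression → coindexation would violate Principle C on *Amara₄*.
*Carmen₅*: the pronoun c-commands this R-expression → coindexation would violate Principle C on *Carmen₅*.

{1}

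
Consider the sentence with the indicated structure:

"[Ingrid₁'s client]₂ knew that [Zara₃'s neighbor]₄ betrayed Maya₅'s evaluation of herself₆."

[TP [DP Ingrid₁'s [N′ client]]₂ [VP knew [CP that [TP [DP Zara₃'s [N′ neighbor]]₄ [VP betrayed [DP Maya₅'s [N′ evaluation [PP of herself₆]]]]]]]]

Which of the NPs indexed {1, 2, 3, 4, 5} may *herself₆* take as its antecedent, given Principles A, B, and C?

{5}

*herself* is an anaphor, so Principle A applies: it must be bound in its binding domain.
Binding domain of *herself₆*: the possessed DP, whose subject is Maya₅.
*Ingrid₁* does not c-command the anaphor → cannot bind it.
*[Ingrid₁'s client]₂* c-commands the anaphor but is outside its binding domain → cannot satisfy Principle A.
*Zara₃* does not c-command the anaphor → cannot bind it.
*[Zara₃'s neighbor]₄* c-commands the anaphor but is outside its binding domain → cannot satisfy Principle A.
*Maya₅* c-commands the anaphor within its binding domain → licit binder.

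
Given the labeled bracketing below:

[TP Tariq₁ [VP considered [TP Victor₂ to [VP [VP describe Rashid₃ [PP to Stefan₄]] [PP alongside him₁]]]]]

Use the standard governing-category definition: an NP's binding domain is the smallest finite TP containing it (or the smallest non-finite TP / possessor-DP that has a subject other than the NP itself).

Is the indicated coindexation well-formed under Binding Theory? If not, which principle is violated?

grammatical

The two coindexed NPs are *Tariq₁* and *him₁*.
*him₁* is a pronoun; its binding domain is the embedded TP, whose subject is Victor₂. Within that domain it is c-commanded only by *Victor₂*, which carries a different index — the pronoun is free locally, so Principle B holds.
*Tariq₁* is an R-expression; *him₁* does not c-command it, and no other NP shares its index, so Principle C is satisfied.
All principles are respected.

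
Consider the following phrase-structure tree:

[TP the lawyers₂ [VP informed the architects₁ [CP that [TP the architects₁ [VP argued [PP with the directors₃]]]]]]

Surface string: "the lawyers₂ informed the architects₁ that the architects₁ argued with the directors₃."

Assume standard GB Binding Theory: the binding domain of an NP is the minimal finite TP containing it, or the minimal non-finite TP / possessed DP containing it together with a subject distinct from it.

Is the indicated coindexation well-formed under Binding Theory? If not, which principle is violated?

The two coindexed NPs are *the architects₁* (the higher occurrence) and *the architects₁* (the lower occurrence).
*the architects₁* (the lower occurrence) is an R-expression. Principle C requires it to be free everywhere.
*the architects₁* (the higher occurrence) c-commands it and carries the same index.
The R-expression is bound → Principle C violation.

Principle C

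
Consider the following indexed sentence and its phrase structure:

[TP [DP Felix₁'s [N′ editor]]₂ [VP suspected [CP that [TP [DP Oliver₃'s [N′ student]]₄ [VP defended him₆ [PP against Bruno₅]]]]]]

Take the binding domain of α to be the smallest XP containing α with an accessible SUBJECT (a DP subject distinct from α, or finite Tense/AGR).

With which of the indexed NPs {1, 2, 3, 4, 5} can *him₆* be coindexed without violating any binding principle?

{1, 2, 3}

*him* is a pronoun, so Principle B applies: it must be free in its binding domain.
Binding domain of *him₆*: the embedded TP, whose subject is [Oliver₃'s student]₄.
*Felix₁* and the pronoun do not c-command one another → neither Principle B nor Principle C is at stake; coindexation permitted.
*[Felix₁'s editor]₂* c-commands the pronoun but from outside its binding domain, and is not c-commanded by it → coindexation permitted.
*Oliver₃* and the pronoun do not c-command one another → neither Principle B nor Principle C is at stake; coindexation permitted.
*[Oliver₃'s student]₄* c-commands the pronoun within its binding domain → coindexation would violate Principle B.
*Bruno₅*: the pronoun c-commands this R-expression → coindexation would violate Principle C on *Bruno₅*.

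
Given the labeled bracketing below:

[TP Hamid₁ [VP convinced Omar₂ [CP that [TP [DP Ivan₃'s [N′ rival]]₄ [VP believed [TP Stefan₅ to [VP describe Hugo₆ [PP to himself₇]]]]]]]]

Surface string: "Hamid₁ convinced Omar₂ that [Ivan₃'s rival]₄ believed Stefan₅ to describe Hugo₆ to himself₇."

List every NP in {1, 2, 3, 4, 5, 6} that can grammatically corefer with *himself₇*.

*himself* is an anaphor, so Principle A applies: it must be bound in its binding domain.
Binding domain of *himself₇*: the embedded TP, whose subject is Stefan₅.
*Hamid₁* c-commands the anaphor but is outside its binding domain → cannot satisfy Principle A.
*Omar₂* c-commands the anaphor but is outside its binding domain → cannot satisfy Principle A.
*Ivan₃* does not c-command the anaphor → cannot bind it.
*[Ivan₃'s rival]₄* c-commands the anaphor but is outside its binding domain → cannot satisfy Principle A.
*Stefan₅* c-commands the anaphor within its binding domain → licit binder.
*Hugo₆* c-commands the anaphor within its binding domain → licit binder.

{5, 6}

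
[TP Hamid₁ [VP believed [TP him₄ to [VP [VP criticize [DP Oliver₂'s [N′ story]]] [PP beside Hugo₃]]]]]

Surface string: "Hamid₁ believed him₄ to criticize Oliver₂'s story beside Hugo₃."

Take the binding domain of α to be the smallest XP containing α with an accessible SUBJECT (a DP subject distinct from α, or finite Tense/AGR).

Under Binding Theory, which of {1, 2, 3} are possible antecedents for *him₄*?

none

*him* is a pronoun, so Principle B applies: it must be free in its binding domain.
Binding domain of *him₄*: the matrix TP, whose subject is Hamid₁.
*Hamid₁* c-commands the pronoun within its binding domain → coindexation would violate Principle B.
*Oliver₂*: the pronoun c-commands this R-expression → coindexation would violate Principle C on *Oliver₂*.
*Hugo₃*: the pronoun c-commands this R-expression → coindexation would violate Principle C on *Hugo₃*.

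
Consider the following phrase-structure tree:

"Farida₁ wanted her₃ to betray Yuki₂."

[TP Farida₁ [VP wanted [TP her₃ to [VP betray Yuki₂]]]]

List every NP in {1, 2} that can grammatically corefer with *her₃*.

*her* is a pronoun, so Principle B applies: it must be free in its binding domain.
Binding domain of *her₃*: the matrix TP, whose subject is Farida₁.
*Farida₁* c-commands the pronoun within its binding domain → coindexation would violate Principle B.
*Yuki₂*: the pronoun c-commands this R-expression → coindexation would violate Principle C on *Yuki₂*.

none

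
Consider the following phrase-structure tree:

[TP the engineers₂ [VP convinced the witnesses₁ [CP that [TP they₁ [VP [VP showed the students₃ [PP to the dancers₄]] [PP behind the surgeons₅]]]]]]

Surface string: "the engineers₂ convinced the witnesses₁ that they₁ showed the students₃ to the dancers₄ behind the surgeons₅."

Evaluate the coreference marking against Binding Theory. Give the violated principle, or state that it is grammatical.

The two coindexed NPs are *the witnesses₁* and *they₁*.
*they₁* is a pronoun; nothing c-commands it within its binding domain (the embedded TP.), so Principle B holds trivially.
*the witnesses₁* is an R-expression; *they₁* does not c-command it, and no other NP shares its index, so Principle C is satisfied.
All principles are respected.

grammatical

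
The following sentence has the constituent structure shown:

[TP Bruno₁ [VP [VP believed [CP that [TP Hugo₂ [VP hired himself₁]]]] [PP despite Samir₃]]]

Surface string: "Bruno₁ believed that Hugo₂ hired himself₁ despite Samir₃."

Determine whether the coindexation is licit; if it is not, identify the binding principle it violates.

The two coindexed NPs are *Bruno₁* and *himself₁*.
*himself₁* is an anaphor. Principle A requires it to be bound within its binding domain — the embedded TP, whose subject is Hugo₂.
Within that domain it is c-commanded by *Hugo₂*, which does not share its index.
*Bruno₁* does c-command the anaphor, but from outside its binding domain.
The anaphor is unbound in its domain → Principle A violation.

Principle A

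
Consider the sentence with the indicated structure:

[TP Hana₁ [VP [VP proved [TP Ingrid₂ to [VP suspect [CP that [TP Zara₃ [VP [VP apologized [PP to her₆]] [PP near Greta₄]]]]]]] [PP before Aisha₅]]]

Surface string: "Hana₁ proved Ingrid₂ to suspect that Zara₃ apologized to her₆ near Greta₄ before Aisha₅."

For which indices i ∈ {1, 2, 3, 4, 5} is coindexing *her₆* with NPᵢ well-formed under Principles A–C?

*her* is a pronoun, so Principle B applies: it must be free in its binding domain.
Binding domain of *her₆*: the embedded TP, whose subject is Zara₃.
*Hana₁* c-commands the pronoun but from outside its binding domain, and is not c-commanded by it → coindexation permitted.
*Ingrid₂* c-commands the pronoun but from outside its binding domain, and is not c-commanded by it → coindexation permitted.
*Zara₃* c-commands the pronoun within its binding domain → coindexation would violate Principle B.
*Greta₄* and the pronoun do not c-command one another → neither Principle B nor Principle C is at stake; coindexation permitted.
*Aisha₅* and the pronoun do not c-command one another → neither Principle B nor Principle C is at stake; coindexation permitted.

{1, 2, 4, 5}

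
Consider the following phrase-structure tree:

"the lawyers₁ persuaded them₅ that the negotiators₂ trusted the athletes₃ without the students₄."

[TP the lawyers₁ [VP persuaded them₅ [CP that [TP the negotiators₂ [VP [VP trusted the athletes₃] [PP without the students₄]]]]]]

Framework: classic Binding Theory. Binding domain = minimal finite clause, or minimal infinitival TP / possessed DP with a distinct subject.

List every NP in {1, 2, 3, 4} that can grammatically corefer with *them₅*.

*them* is a pronoun, so Principle B applies: it must be free in its binding domain.
Binding domain of *them₅*: the matrix TP, whose subject is the lawyers₁.
*the lawyers₁* c-commands the pronoun within its binding domain → coindexation would violate Principle B.
*the negotiators₂*: the pronoun c-commands this R-expression → coindexation would violate Principle C on *the negotiators₂*.
*the athletes₃*: the pronoun c-commands this R-expression → coindexation would violate Principle C on *the athletes₃*.
*the students₄*: the pronoun c-commands this R-expression → coindexation would violate Principle C on *the students₄*.

none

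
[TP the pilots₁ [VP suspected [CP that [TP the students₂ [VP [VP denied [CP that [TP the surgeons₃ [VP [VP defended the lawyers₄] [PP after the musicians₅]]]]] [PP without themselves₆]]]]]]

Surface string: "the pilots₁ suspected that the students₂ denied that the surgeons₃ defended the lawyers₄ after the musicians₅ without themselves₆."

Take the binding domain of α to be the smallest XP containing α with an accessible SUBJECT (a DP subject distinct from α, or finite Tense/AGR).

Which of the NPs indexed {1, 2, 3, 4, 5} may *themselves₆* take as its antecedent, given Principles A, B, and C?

*themselves* is an anaphor, so Principle A applies: it must be bound in its binding domain.
Binding domain of *themselves₆*: the embedded TP, whose subject is the students₂.
*the pilots₁* c-commands the anaphor but is outside its binding domain → cannot satisfy Principle A.
*the students₂* c-commands the anaphor within its binding domain → licit binder.
*the surgeons₃* does not c-command the anaphor → cannot bind it.
*the lawyers₄* does not c-command the anaphor → cannot bind it.
*the musicians₅* does not c-command the anaphor → cannot bind it.

{2}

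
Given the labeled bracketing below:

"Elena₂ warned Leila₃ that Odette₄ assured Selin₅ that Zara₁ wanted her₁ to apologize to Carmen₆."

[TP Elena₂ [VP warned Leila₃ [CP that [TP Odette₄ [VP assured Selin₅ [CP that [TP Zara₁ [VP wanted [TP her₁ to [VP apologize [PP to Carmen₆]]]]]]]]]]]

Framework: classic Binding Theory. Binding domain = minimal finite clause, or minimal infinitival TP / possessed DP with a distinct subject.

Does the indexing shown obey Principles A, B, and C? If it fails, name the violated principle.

Principle B

The two coindexed NPs are *Zara₁* and *her₁*.
*her₁* is a pronoun. Its binding domain is the embedded TP, whose subject is Zara₁.
*Zara₁* c-commands it within that domain and carries the same index.
The pronoun is locally bound → Principle B violation.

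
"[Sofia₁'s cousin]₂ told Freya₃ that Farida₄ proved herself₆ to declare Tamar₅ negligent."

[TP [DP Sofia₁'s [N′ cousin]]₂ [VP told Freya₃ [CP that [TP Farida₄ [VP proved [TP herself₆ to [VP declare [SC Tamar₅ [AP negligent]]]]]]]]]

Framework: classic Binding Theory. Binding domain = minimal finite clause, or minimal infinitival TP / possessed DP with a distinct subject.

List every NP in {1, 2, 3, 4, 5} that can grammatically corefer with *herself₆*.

{4}

*herself* is an anaphor, so Principle A applies: it must be bound in its binding domain.
Binding domain of *herself₆*: the embedded TP, whose subject is Farida₄.
*Sofia₁* does not c-command the anaphor → cannot bind it.
*[Sofia₁'s cousin]₂* c-commands the anaphor but is outside its binding domain → cannot satisfy Principle A.
*Freya₃* c-commands the anaphor but is outside its binding domain → cannot satisfy Principle A.
*Farida₄* c-commands the anaphor within its binding domain → licit binder.
*Tamar₅* does not c-command the anaphor → cannot bind it.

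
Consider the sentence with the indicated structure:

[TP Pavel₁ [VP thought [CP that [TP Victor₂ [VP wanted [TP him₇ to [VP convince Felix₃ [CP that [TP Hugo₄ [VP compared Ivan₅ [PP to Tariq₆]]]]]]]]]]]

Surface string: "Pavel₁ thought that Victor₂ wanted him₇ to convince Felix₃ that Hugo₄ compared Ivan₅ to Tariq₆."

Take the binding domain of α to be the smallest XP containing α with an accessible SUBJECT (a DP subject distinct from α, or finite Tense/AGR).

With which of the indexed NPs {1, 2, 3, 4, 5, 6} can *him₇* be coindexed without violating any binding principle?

{1}

*him* is a pronoun, so Principle B applies: it must be free in its binding domain.
Binding domain of *him₇*: the embedded TP, whose subject is Victor₂.
*Pavel₁* c-commands the pronoun but from outside its binding domain, and is not c-commanded by it → coindexation permitted.
*Victor₂* c-commands the pronoun within its binding domain → coindexation would violate Principle B.
*Felix₃*: the pronoun c-commands this R-expression → coindexation would violate Principle C on *Felix₃*.
*Hugo₄*: the pronoun c-commands this R-expression → coindexation would violate Principle C on *Hugo₄*.
*Ivan₅*: the pronoun c-commands this R-expression → coindexation would violate Principle C on *Ivan₅*.
*Tariq₆*: the pronoun c-commands this R-expression → coindexation would violate Principle C on *Tariq₆*.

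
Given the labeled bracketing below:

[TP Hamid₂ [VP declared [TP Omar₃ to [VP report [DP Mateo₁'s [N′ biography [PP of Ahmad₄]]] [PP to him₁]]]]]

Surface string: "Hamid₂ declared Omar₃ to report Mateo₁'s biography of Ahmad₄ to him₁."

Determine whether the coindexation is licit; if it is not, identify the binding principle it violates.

grammatical

The two coindexed NPs are *Mateo₁* and *him₁*.
*him₁* is a pronoun; its binding domain is the embedded TP, whose subject is Omar₃. Within that domain it is c-commanded only by *Omar₃*, which carries a different index — the pronoun is free locally, so Principle B holds.
*Mateo₁* is an R-expression; *him₁* does not c-command it, and no other NP shares its index, so Principle C is satisfied.
All principles are respected.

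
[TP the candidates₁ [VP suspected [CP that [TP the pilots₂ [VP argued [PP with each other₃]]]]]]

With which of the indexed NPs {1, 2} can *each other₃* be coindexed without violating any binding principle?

{2}

*each other* is an anaphor, so Principle A applies: it must be bound in its binding domain.
Binding domain of *each other₃*: the embedded TP, whose subject is the pilots₂.
*the candidates₁* c-commands the anaphor but is outside its binding domain → cannot satisfy Principle A.
*the pilots₂* c-commands the anaphor within its binding domain → licit binder.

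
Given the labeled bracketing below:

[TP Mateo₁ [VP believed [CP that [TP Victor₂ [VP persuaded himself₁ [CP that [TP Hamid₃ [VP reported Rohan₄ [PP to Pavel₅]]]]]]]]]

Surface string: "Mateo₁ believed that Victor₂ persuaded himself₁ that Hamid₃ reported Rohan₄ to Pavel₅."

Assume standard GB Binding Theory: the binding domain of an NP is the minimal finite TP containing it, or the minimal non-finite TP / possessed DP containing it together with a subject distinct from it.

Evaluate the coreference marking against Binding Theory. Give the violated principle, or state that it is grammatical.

Principle A

The two coindexed NPs are *Mateo₁* and *himself₁*.
*himself₁* is an anaphor. Principle A requires it to be bound within its binding domain — the embedded TP, whose subject is Victor₂.
Within that domain it is c-commanded by *Victor₂*, which does not share its index.
*Mateo₁* does c-command the anaphor, but from outside its binding domain.
The anaphor is unbound in its domain → Principle A violation.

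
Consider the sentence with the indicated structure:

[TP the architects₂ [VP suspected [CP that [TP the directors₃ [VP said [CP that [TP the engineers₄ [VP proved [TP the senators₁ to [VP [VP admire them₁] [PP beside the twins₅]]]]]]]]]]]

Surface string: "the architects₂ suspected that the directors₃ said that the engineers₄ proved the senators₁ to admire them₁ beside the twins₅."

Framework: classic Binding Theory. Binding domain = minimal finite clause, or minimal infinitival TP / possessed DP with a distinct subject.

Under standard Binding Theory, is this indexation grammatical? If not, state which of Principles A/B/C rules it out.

Principle B

The two coindexed NPs are *the senators₁* and *them₁*.
*them₁* is a pronoun. Its binding domain is the embedded TP, whose subject is the senators₁.
*the senators₁* c-commands it within that domain and carries the same index.
The pronoun is locally bound → Principle B violation.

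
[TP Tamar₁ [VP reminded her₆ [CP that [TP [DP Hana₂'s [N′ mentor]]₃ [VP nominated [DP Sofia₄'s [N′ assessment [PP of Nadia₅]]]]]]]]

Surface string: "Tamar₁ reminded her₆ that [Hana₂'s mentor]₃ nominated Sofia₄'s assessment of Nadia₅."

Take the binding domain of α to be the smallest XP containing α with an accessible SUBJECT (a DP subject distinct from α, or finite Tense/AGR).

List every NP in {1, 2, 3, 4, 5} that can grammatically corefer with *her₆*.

none

*her* is a pronoun, so Principle B applies: it must be free in its binding domain.
Binding domain of *her₆*: the matrix TP, whose subject is Tamar₁.
*Tamar₁* c-commands the pronoun within its binding domain → coindexation would violate Principle B.
*Hana₂*: the pronoun c-commands this R-expression → coindexation would violate Principle C on *Hana₂*.
*[Hana₂'s mentor]₃*: the pronoun c-commands this R-expression → coindexation would violate Principle C on *[Hana₂'s mentor]₃*.
*Sofia₄*: the pronoun c-commands this R-expression → coindexation would violate Principle C on *Sofia₄*.
*Nadia₅*: the pronoun c-commands this R-expression → coindexation would violate Principle C on *Nadia₅*.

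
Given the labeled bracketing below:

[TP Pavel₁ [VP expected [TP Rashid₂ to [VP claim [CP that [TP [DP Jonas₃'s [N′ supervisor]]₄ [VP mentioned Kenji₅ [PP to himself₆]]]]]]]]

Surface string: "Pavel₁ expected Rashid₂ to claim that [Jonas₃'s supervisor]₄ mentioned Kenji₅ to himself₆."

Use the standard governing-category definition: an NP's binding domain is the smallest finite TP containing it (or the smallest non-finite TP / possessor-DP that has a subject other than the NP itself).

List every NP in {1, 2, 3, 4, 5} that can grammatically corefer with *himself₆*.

*himself* is an anaphor, so Principle A applies: it must be bound in its binding domain.
Binding domain of *himself₆*: the embedded TP, whose subject is [Jonas₃'s supervisor]₄.
*Pavel₁* c-commands the anaphor but is outside its binding domain → cannot satisfy Principle A.
*Rashid₂* c-commands the anaphor but is outside its binding domain → cannot satisfy Principle A.
*Jonas₃* does not c-command the anaphor → cannot bind it.
*[Jonas₃'s supervisor]₄* c-commands the anaphor within its binding domain → licit binder.
*Kenji₅* c-commands the anaphor within its binding domain → licit binder.

{4, 5}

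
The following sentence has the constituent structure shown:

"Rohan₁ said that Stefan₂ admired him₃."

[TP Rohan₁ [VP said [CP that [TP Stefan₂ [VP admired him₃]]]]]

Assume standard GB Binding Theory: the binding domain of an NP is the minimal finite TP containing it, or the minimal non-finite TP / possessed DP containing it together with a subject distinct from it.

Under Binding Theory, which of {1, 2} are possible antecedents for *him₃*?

{1}

*him* is a pronoun, so Principle B applies: it must be free in its binding domain.
Binding domain of *him₃*: the embedded TP, whose subject is Stefan₂.
*Rohan₁* c-commands the pronoun but from outside its binding domain, and is not c-commanded by it → coindexation permitted.
*Stefan₂* c-commands the pronoun within its binding domain → coindexation would violate Principle B.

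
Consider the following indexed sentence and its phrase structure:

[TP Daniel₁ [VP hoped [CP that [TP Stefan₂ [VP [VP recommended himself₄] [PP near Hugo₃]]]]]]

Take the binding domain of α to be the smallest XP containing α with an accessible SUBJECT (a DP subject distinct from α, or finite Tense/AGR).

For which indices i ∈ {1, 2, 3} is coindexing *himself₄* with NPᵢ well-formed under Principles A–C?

{2}

*himself* is an anaphor, so Principle A applies: it must be bound in its binding domain.
Binding domain of *himself₄*: the embedded TP, whose subject is Stefan₂.
*Daniel₁* c-commands the anaphor but is outside its binding domain → cannot satisfy Principle A.
*Stefan₂* c-commands the anaphor within its binding domain → licit binder.
*Hugo₃* does not c-command the anaphor → cannot bind it.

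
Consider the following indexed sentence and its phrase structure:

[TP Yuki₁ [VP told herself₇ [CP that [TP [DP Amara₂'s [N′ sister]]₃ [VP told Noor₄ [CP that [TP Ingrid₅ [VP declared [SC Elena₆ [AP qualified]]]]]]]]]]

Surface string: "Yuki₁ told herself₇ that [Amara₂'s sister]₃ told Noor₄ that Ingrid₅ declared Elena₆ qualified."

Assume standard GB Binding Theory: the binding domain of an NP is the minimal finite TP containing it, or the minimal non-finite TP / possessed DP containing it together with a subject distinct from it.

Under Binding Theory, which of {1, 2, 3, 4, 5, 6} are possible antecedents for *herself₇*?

{1}

*herself* is an anaphor, so Principle A applies: it must be bound in its binding domain.
Binding domain of *herself₇*: the matrix TP, whose subject is Yuki₁.
*Yuki₁* c-commands the anaphor within its binding domain → licit binder.
*Amara₂* does not c-command the anaphor → cannot bind it.
*[Amara₂'s sister]₃* does not c-command the anaphor → cannot bind it.
*Noor₄* does not c-command the anaphor → cannot bind it.
*Ingrid₅* does not c-command the anaphor → cannot bind it.
*Elena₆* does not c-command the anaphor → cannot bind it.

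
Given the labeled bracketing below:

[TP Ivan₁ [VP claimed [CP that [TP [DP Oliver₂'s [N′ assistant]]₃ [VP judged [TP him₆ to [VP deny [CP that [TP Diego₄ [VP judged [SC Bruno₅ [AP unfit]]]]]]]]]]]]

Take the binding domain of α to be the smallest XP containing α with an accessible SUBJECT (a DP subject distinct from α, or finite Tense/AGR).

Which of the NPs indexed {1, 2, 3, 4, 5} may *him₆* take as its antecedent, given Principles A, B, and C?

*him* is a pronoun, so Principle B applies: it must be free in its binding domain.
Binding domain of *him₆*: the embedded TP, whose subject is [Oliver₂'s assistant]₃.
*Ivan₁* c-commands the pronoun but from outside its binding domain, and is not c-commanded by it → coindexation permitted.
*Oliver₂* and the pronoun do not c-command one another → neither Principle B nor Principle C is at stake; coindexation permitted.
*[Oliver₂'s assistant]₃* c-commands the pronoun within its binding domain → coindexation would violate Principle B.
*Diego₄*: the pronoun c-commands this R-expression → coindexation would violate Principle C on *Diego₄*.
*Bruno₅*: the pronoun c-commands this R-expression → coindexation would violate Principle C on *Bruno₅*.

{1, 2}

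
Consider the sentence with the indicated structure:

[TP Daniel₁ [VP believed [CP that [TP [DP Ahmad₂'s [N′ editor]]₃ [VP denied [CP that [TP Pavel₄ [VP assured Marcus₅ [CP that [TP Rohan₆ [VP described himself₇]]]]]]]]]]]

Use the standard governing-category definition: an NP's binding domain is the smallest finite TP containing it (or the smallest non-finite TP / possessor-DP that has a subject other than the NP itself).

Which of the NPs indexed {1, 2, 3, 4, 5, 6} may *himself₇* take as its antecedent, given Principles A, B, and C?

{6}

*himself* is an anaphor, so Principle A applies: it must be bound in its binding domain.
Binding domain of *himself₇*: the embedded TP, whose subject is Rohan₆.
*Daniel₁* c-commands the anaphor but is outside its binding domain → cannot satisfy Principle A.
*Ahmad₂* does not c-command the anaphor → cannot bind it.
*[Ahmad₂'s editor]₃* c-commands the anaphor but is outside its binding domain → cannot satisfy Principle A.
*Pavel₄* c-commands the anaphor but is outside its binding domain → cannot satisfy Principle A.
*Marcus₅* c-commands the anaphor but is outside its binding domain → cannot satisfy Principle A.
*Rohan₆* c-commands the anaphor within its binding domain → licit binder.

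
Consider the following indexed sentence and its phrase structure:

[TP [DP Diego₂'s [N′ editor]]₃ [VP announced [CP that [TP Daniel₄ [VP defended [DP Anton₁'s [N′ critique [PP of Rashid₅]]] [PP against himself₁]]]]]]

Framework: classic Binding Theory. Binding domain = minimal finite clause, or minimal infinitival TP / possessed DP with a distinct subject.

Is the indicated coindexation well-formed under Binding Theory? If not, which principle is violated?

The two coindexed NPs are *Anton₁* and *himself₁*.
*himself₁* is an anaphor. Principle A requires it to be bound within its binding domain — the embedded TP, whose subject is Daniel₄.
Within that domain it is c-commanded by *Daniel₄*, which does not share its index.
*Anton₁* does not c-command the anaphor at all.
The anaphor is unbound in its domain → Principle A violation.

Principle A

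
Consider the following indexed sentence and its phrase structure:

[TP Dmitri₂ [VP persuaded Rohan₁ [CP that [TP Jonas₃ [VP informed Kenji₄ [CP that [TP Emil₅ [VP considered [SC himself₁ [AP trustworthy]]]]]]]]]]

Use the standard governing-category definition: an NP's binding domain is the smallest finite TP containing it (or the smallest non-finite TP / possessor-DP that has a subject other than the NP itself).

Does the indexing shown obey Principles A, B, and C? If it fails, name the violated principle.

Principle A

The two coindexed NPs are *Rohan₁* and *himself₁*.
*himself₁* is an anaphor. Principle A requires it to be bound within its binding domain — the embedded TP, whose subject is Emil₅.
Within that domain it is c-commanded by *Emil₅*, which does not share its index.
*Rohan₁* does c-command the anaphor, but from outside its binding domain.
The anaphor is unbound in its domain → Principle A violation.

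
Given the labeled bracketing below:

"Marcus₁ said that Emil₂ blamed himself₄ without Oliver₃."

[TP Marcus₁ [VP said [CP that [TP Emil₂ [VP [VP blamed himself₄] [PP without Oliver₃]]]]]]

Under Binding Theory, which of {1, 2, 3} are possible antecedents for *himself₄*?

*himself* is an anaphor, so Principle A applies: it must be bound in its binding domain.
Binding domain of *himself₄*: the embedded TP, whose subject is Emil₂.
*Marcus₁* c-commands the anaphor but is outside its binding domain → cannot satisfy Principle A.
*Emil₂* c-commands the anaphor within its binding domain → licit binder.
*Oliver₃* does not c-command the anaphor → cannot bind it.

{2}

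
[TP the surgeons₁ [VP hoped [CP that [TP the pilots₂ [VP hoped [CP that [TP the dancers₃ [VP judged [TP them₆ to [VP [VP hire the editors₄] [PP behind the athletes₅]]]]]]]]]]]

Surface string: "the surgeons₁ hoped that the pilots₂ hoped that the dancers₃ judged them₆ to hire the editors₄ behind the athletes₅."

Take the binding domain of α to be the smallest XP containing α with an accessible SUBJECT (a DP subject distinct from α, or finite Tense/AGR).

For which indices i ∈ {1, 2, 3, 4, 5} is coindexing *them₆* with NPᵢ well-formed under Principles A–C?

{1, 2}

*them* is a pronoun, so Principle B applies: it must be free in its binding domain.
Binding domain of *them₆*: the embedded TP, whose subject is the dancers₃.
*the surgeons₁* c-commands the pronoun but from outside its binding domain, and is not c-commanded by it → coindexation permitted.
*the pilots₂* c-commands the pronoun but from outside its binding domain, and is not c-commanded by it → coindexation permitted.
*the dancers₃* c-commands the pronoun within its binding domain → coindexation would violate Principle B.
*the editors₄*: the pronoun c-commands this R-expression → coindexation would violate Principle C on *the editors₄*.
*the athletes₅*: the pronoun c-commands this R-expression → coindexation would violate Principle C on *the athletes₅*.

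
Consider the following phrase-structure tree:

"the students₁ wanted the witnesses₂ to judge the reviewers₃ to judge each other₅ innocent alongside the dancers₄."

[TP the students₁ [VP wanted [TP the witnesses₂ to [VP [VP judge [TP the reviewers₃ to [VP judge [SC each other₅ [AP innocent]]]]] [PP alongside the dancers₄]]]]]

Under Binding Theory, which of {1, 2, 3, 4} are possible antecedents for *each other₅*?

*each other* is an anaphor, so Principle A applies: it must be bound in its binding domain.
Binding domain of *each other₅*: the embedded TP, whose subject is the reviewers₃.
*the students₁* c-commands the anaphor but is outside its binding domain → cannot satisfy Principle A.
*the witnesses₂* c-commands the anaphor but is outside its binding domain → cannot satisfy Principle A.
*the reviewers₃* c-commands the anaphor within its binding domain → licit binder.
*the dancers₄* does not c-command the anaphor → cannot bind it.

{3}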